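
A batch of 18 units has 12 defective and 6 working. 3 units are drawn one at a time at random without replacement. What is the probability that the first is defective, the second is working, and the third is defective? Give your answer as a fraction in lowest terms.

11/68

Multiply the conditional probabilities at each draw: 12/18 · 6/17 · 11/16 = 792/4896 = 11/68.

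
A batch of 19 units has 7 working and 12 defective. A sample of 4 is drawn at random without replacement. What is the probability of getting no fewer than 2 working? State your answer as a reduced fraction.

1841/3876

There are C(19,4) = 3876 ways to choose the 4.
Count the complement (fewer than 2 working): C(7,0)·C(12,4) + C(7,1)·C(12,3) = 495 + 1540 = 2035.
Probability = 1 − 2035/3876 = 1841/3876.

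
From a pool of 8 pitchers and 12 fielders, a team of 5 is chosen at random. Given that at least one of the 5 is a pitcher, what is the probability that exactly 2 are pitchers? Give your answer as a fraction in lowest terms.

Work in counts. Selections with at least one pitcher: C(20,5) − C(12,5) = 15504 − 792 = 14712.
Of those, selections where exactly 2 are pitchers: C(8,2)·C(12,3) = 28·220 = 6160.
Conditional probability = 6160/14712 = 770/1839.

770/1839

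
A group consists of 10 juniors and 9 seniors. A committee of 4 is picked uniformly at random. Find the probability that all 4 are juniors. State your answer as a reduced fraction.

There are C(19,4) = 3876 possible selections.
Selections with all juniors: C(10,4) = 210.
Probability = 210/3876 = 35/646.

35/646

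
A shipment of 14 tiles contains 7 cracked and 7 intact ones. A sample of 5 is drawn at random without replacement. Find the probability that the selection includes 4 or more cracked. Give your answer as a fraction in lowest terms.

Total selections: C(14,5) = 2002.
Favorable selections (4 or more cracked): C(7,4)·C(7,1) + C(7,5)·C(7,0) = 245 + 21 = 266.
Probability = 266/2002 = 19/143.

19/143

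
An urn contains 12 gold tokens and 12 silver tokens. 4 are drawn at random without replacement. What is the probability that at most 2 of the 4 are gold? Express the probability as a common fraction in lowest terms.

227/322

There are C(24,4) = 10626 ways to choose the 4.
Count the complement (more than 2 gold): C(12,3)·C(12,1) + C(12,4)·C(12,0) = 2640 + 495 = 3135.
Probability = 1 − 3135/10626 = 7491/10626 = 227/322.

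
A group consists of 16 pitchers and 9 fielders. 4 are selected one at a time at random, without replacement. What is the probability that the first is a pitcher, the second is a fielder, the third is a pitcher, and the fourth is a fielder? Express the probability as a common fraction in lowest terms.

Multiply the conditional probabilities at each draw: 16/25 · 9/24 · 15/23 · 8/22 = 17280/303600 = 72/1265.

72/1265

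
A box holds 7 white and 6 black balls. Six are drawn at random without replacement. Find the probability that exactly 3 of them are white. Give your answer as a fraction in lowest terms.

175/429

The sample space is all 6-subsets of the 13: C(13,6) = 1716.
Selections with exactly 3 white: choose 3 of the 7 white and 3 of the 6 black, C(7,3)·C(6,3) = 35·20 = 700.
Probability = 700/1716 = 175/429.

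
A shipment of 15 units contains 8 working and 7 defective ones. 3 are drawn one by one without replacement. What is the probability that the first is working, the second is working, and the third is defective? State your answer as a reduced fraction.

Multiply the conditional probabilities at each draw: 8/15 · 7/14 · 7/13 = 392/2730 = 28/195.

28/195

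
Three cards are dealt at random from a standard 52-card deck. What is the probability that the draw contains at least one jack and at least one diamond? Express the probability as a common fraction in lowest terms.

33/260

There are C(52,3) = 22100 possible draws.
By inclusion-exclusion on the complements, draws missing all jacks or all diamonds: C(48,3) + C(39,3) − C(36,3) = 17296 + 9139 − 7140 = 19295.
So draws with at least one of each: 22100 − 19295 = 2805, probability 2805/22100 = 33/260.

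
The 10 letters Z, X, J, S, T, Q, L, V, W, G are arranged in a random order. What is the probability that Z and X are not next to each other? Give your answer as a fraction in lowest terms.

There are 10! = 3628800 arrangements.
Arrangements with Z and X adjacent: 2·9! = 725760.
So not adjacent: 3628800 − 725760 = 2903040, probability 2903040/3628800 = 4/5.

4/5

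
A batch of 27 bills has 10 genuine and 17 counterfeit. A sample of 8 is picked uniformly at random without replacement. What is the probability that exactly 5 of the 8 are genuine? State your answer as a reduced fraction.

3808/49335

Total number of selections: C(27,8) = 2220075.
Selections with exactly 5 genuine: choose 5 of the 10 genuine and 3 of the 17 counterfeit, C(10,5)·C(17,3) = 252·680 = 171360.
Probability = 171360/2220075 = 3808/49335.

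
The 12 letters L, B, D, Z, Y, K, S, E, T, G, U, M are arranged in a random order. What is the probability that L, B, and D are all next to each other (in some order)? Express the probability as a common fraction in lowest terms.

1/22

There are 12! = 479001600 arrangements.
Treat the three as one block: 10! placements × 3! orders within the block = 3628800·6 = 21772800.
Probability = 21772800/479001600 = 1/22.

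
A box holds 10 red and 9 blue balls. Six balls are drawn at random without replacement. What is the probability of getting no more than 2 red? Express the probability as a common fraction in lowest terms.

167/646

There are C(19,6) = 27132 ways to choose the 6.
Favorable selections (no more than 2 red): C(10,0)·C(9,6) + C(10,1)·C(9,5) + C(10,2)·C(9,4) = 84 + 1260 + 5670 = 7014.
Probability = 7014/27132 = 167/646.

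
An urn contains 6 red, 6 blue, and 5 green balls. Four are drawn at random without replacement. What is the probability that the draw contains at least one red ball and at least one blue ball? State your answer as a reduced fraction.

345/476

There are C(17,4) = 2380 possible draws.
By inclusion-exclusion on the complements, draws missing all red or all blue: C(11,4) + C(11,4) − C(5,4) = 330 + 330 − 5 = 655.
So draws with at least one of each: 2380 − 655 = 1725, probability 1725/2380 = 345/476.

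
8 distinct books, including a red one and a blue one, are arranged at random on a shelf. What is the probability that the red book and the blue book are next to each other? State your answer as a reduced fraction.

1/4

There are 8! = 40320 arrangements.
Treat the red book and the blue book as a block: 7! arrangements of the blocks × 2 orders within the block = 2·5040 = 10080.
Probability = 10080/40320 = 1/4.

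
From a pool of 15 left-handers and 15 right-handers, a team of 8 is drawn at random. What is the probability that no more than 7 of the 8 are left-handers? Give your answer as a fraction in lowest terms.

9994/10005

Total selections: C(30,8) = 5852925.
Favorable selections (no more than 7 left-handers): C(15,0)·C(15,8) + C(15,1)·C(15,7) + C(15,2)·C(15,6) + C(15,3)·C(15,5) + C(15,4)·C(15,4) + C(15,5)·C(15,3) + C(15,6)·C(15,2) + C(15,7)·C(15,1) = 6435 + 96525 + 525525 + 1366365 + 1863225 + 1366365 + 525525 + 96525 = 5846490.
Probability = 5846490/5852925 = 9994/10005.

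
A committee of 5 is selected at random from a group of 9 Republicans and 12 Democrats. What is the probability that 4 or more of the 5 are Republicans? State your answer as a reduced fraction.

26/323

There are C(21,5) = 20349 ways to choose the 5.
Favorable selections (4 or more Republicans): C(9,4)·C(12,1) + C(9,5)·C(12,0) = 1512 + 126 = 1638.
Probability = 1638/20349 = 26/323.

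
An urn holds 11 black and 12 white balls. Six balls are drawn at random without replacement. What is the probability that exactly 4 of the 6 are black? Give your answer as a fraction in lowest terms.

There are C(23,6) = 100947 ways to choose 6 from 23.
Selections with exactly 4 black: choose 4 of the 11 black and 2 of the 12 white, C(11,4)·C(12,2) = 330·66 = 21780.
Probability = 21780/100947 = 660/3059.

660/3059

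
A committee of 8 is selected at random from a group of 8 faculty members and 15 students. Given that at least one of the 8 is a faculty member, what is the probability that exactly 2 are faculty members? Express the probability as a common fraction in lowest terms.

12740/43989

Work in counts. Selections with at least one faculty member: C(23,8) − C(15,8) = 490314 − 6435 = 483879.
Of those, selections where exactly 2 are faculty members: C(8,2)·C(15,6) = 28·5005 = 140140.
Conditional probability = 140140/483879 = 12740/43989.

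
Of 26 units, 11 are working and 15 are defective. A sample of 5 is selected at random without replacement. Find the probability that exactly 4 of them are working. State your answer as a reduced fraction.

There are C(26,5) = 65780 ways to choose 5 from 26.
Selections with exactly 4 working: choose 4 of the 11 working and 1 of the 15 defective, C(11,4)·C(15,1) = 330·15 = 4950.
Probability = 4950/65780 = 45/598.

45/598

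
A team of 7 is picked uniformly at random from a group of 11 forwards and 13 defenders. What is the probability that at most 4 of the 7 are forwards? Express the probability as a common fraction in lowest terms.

767/874

There are C(24,7) = 346104 ways to choose the 7.
Count the complement (more than 4 forwards): C(11,5)·C(13,2) + C(11,6)·C(13,1) + C(11,7)·C(13,0) = 36036 + 6006 + 330 = 42372.
Probability = 1 − 42372/346104 = 303732/346104 = 767/874.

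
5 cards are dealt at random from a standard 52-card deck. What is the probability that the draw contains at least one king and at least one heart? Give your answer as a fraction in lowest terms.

There are C(52,5) = 2598960 possible draws.
By inclusion-exclusion on the complements, draws missing all kings or all hearts: C(48,5) + C(39,5) − C(36,5) = 1712304 + 575757 − 376992 = 1911069.
So draws with at least one of each: 2598960 − 1911069 = 687891, probability 687891/2598960 = 229297/866320.

229297/866320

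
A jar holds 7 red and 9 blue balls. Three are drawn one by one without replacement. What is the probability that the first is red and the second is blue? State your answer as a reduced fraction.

Multiply the conditional probabilities at each draw: 7/16 · 9/15 = 63/240 = 21/80.

21/80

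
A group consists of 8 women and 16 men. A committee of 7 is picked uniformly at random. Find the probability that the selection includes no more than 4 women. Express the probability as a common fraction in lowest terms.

Total selections: C(24,7) = 346104.
Favorable selections (no more than 4 women): C(8,0)·C(16,7) + C(8,1)·C(16,6) + C(8,2)·C(16,5) + C(8,3)·C(16,4) + C(8,4)·C(16,3) = 11440 + 64064 + 122304 + 101920 + 39200 = 338928.
Probability = 338928/346104 = 614/627.

614/627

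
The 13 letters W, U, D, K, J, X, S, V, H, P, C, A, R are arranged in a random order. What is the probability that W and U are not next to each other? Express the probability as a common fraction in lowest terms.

11/13

There are 13! = 6227020800 arrangements.
Arrangements with W and U adjacent: 2·12! = 958003200.
So not adjacent: 6227020800 − 958003200 = 5269017600, probability 5269017600/6227020800 = 11/13.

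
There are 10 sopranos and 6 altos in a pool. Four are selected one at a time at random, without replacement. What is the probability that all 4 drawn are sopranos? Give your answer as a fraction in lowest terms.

Multiply the conditional probabilities at each draw: 10/16 · 9/15 · 8/14 · 7/13 = 5040/43680 = 3/26.

3/26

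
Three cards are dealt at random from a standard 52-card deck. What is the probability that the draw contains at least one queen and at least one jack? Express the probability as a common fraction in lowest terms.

188/5525

There are C(52,3) = 22100 possible draws.
By inclusion-exclusion on the complements, draws missing all queens or all jacks: C(48,3) + C(48,3) − C(44,3) = 17296 + 17296 − 13244 = 21348.
So draws with at least one of each: 22100 − 21348 = 752, probability 752/22100 = 188/5525.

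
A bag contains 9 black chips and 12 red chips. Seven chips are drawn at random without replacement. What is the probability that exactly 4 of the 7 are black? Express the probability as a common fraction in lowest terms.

77/323

Total number of selections: C(21,7) = 116280.
Selections with exactly 4 black: choose 4 of the 9 black and 3 of the 12 red, C(9,4)·C(12,3) = 126·220 = 27720.
Probability = 27720/116280 = 77/323.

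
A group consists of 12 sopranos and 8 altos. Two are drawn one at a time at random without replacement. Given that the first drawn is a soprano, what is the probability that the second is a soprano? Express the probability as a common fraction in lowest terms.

11/19

After removing one soprano, 19 remain: 11 sopranos and 8 altos.
So the probability the next is a soprano is 11/19.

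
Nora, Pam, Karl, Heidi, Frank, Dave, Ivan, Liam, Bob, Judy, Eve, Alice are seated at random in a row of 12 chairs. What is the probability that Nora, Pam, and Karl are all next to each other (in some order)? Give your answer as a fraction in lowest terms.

1/22

There are 12! = 479001600 arrangements.
Treat the three as one block: 10! placements × 3! orders within the block = 3628800·6 = 21772800.
Probability = 21772800/479001600 = 1/22.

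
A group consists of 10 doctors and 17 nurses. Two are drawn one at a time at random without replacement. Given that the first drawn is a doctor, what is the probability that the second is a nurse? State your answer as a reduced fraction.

After removing one doctor, 26 remain: 9 doctors and 17 nurses.
So the probability the next is a nurse is 17/26.

17/26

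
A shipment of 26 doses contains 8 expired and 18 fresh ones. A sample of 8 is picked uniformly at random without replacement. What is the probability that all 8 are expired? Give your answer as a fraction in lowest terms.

There are C(26,8) = 1562275 possible selections.
Selections with all expired: C(8,8) = 1.
Probability = 1/1562275.

1/1562275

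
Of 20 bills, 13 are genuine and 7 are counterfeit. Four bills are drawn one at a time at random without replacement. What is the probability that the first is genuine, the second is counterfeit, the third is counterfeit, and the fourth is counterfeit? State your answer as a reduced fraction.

91/3876

Multiply the conditional probabilities at each draw: 13/20 · 7/19 · 6/18 · 5/17 = 2730/116280 = 91/3876.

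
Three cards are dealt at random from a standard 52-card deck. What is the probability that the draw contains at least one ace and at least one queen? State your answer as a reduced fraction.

There are C(52,3) = 22100 possible draws.
By inclusion-exclusion on the complements, draws missing all aces or all queens: C(48,3) + C(48,3) − C(44,3) = 17296 + 17296 − 13244 = 21348.
So draws with at least one of each: 22100 − 21348 = 752, probability 752/22100 = 188/5525.

188/5525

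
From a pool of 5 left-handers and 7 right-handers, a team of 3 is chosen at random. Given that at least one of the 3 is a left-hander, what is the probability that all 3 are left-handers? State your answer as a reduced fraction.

2/37

Work in counts. Selections with at least one left-hander: C(12,3) − C(7,3) = 220 − 35 = 185.
Of those, selections where all 3 are left-handers: C(5,3) = 10.
Conditional probability = 10/185 = 2/37.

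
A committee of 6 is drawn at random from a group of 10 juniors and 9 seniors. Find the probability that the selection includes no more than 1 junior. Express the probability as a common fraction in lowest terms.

There are C(19,6) = 27132 ways to choose the 6.
Favorable selections (no more than 1 junior): C(10,0)·C(9,6) + C(10,1)·C(9,5) = 84 + 1260 = 1344.
Probability = 1344/27132 = 16/323.

16/323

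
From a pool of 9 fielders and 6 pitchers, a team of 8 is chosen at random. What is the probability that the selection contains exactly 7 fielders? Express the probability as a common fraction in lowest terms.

24/715

The sample space is all 8-subsets of the 15: C(15,8) = 6435.
Selections with exactly 7 fielders: choose 7 of the 9 fielders and 1 of the 6 pitchers, C(9,7)·C(6,1) = 36·6 = 216.
Probability = 216/6435 = 24/715.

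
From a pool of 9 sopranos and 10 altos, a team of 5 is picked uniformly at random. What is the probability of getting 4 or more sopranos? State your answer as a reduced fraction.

There are C(19,5) = 11628 ways to choose the 5.
Favorable selections (4 or more sopranos): C(9,4)·C(10,1) + C(9,5)·C(10,0) = 1260 + 126 = 1386.
Probability = 1386/11628 = 77/646.

77/646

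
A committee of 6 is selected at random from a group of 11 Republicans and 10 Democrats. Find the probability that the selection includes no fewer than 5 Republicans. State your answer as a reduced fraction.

121/1292

There are C(21,6) = 54264 ways to choose the 6.
Favorable selections (no fewer than 5 Republicans): C(11,5)·C(10,1) + C(11,6)·C(10,0) = 4620 + 462 = 5082.
Probability = 5082/54264 = 121/1292.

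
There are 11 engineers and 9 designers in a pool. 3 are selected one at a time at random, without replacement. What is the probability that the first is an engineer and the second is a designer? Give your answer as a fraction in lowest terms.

Multiply the conditional probabilities at each draw: 11/20 · 9/19 = 99/380.

99/380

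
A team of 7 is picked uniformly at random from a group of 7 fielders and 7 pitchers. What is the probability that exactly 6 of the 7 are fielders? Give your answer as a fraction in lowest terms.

49/3432

Total number of selections: C(14,7) = 3432.
Selections with exactly 6 fielders: choose 6 of the 7 fielders and 1 of the 7 pitchers, C(7,6)·C(7,1) = 7·7 = 49.
Probability = 49/3432.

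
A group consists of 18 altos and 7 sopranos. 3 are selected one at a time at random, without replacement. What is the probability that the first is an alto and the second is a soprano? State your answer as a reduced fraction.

Multiply the conditional probabilities at each draw: 18/25 · 7/24 = 126/600 = 21/100.

21/100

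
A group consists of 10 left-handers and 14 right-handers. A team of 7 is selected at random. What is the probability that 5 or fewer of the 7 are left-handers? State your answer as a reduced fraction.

9529/9614

Total selections: C(24,7) = 346104.
Count the complement (more than 5 left-handers): C(10,6)·C(14,1) + C(10,7)·C(14,0) = 2940 + 120 = 3060.
Probability = 1 − 3060/346104 = 343044/346104 = 9529/9614.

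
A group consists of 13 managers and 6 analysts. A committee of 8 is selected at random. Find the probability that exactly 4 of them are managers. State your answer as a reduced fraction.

275/1938

There are C(19,8) = 75582 ways to choose 8 from 19.
Selections with exactly 4 managers: choose 4 of the 13 managers and 4 of the 6 analysts, C(13,4)·C(6,4) = 715·15 = 10725.
Probability = 10725/75582 = 275/1938.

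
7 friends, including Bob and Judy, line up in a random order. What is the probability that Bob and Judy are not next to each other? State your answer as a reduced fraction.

There are 7! = 5040 arrangements.
Arrangements with Bob and Judy adjacent: 2·6! = 1440.
So not adjacent: 5040 − 1440 = 3600, probability 3600/5040 = 5/7.

5/7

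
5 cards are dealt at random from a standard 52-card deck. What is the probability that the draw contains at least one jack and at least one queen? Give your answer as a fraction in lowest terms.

There are C(52,5) = 2598960 possible draws.
By inclusion-exclusion on the complements, draws missing all jacks or all queens: C(48,5) + C(48,5) − C(44,5) = 1712304 + 1712304 − 1086008 = 2338600.
So draws with at least one of each: 2598960 − 2338600 = 260360, probability 260360/2598960 = 6509/64974.

6509/64974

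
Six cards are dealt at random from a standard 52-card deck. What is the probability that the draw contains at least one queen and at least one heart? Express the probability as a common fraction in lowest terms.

6772177/20358520

There are C(52,6) = 20358520 possible draws.
By inclusion-exclusion on the complements, draws missing all queens or all hearts: C(48,6) + C(39,6) − C(36,6) = 12271512 + 3262623 − 1947792 = 13586343.
So draws with at least one of each: 20358520 − 13586343 = 6772177, probability 6772177/20358520.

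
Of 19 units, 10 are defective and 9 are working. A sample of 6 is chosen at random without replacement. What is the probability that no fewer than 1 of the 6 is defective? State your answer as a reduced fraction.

There are C(19,6) = 27132 ways to choose the 6.
The complement is all 6 are working: C(9,6) = 84.
Probability = 1 − 84/27132 = 27048/27132 = 322/323.

322/323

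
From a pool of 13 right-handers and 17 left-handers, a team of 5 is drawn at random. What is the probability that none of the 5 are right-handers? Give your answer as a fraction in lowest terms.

34/783

There are C(30,5) = 142506 possible selections.
Selections with no right-handers (all left-handers): C(17,5) = 6188.
Probability = 6188/142506 = 34/783.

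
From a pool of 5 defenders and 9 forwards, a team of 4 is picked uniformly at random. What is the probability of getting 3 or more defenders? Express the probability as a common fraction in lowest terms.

95/1001

Total selections: C(14,4) = 1001.
Favorable selections (3 or more defenders): C(5,3)·C(9,1) + C(5,4)·C(9,0) = 90 + 5 = 95.
Probability = 95/1001.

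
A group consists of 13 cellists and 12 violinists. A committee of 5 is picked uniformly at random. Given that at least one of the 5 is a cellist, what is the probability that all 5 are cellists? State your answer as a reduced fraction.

Work in counts. Selections with at least one cellist: C(25,5) − C(12,5) = 53130 − 792 = 52338.
Of those, selections where all 5 are cellists: C(13,5) = 1287.
Conditional probability = 1287/52338 = 3/122.

3/122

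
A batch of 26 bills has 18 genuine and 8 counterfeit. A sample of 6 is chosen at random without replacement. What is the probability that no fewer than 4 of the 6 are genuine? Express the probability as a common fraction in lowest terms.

Total selections: C(26,6) = 230230.
Favorable selections (no fewer than 4 genuine): C(18,4)·C(8,2) + C(18,5)·C(8,1) + C(18,6)·C(8,0) = 85680 + 68544 + 18564 = 172788.
Probability = 172788/230230 = 1122/1495.

1122/1495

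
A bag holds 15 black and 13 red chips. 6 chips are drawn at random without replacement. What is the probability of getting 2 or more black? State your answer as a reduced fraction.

Total selections: C(28,6) = 376740.
Favorable selections (2 or more black): C(15,2)·C(13,4) + C(15,3)·C(13,3) + C(15,4)·C(13,2) + C(15,5)·C(13,1) + C(15,6)·C(13,0) = 75075 + 130130 + 106470 + 39039 + 5005 = 355719.
Probability = 355719/376740 = 1303/1380.

1303/1380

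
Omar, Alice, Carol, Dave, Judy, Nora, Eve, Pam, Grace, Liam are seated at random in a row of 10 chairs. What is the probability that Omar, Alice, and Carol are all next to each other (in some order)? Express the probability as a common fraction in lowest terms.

1/15

There are 10! = 3628800 arrangements.
Treat the three as one block: 8! placements × 3! orders within the block = 40320·6 = 241920.
Probability = 241920/3628800 = 1/15.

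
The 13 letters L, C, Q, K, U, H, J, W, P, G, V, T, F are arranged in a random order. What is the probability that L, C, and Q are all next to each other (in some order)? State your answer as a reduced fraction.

1/26

There are 13! = 6227020800 arrangements.
Treat the three as one block: 11! placements × 3! orders within the block = 39916800·6 = 239500800.
Probability = 239500800/6227020800 = 1/26.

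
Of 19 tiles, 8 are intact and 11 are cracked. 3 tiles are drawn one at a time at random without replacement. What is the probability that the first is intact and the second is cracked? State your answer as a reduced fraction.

Multiply the conditional probabilities at each draw: 8/19 · 11/18 = 88/342 = 44/171.

44/171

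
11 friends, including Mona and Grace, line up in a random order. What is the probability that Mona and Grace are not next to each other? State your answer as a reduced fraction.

There are 11! = 39916800 arrangements.
Arrangements with Mona and Grace adjacent: 2·10! = 7257600.
So not adjacent: 39916800 − 7257600 = 32659200, probability 32659200/39916800 = 9/11.

9/11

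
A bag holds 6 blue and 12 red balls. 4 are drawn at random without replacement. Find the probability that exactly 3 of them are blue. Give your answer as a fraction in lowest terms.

4/51

The sample space is all 4-subsets of the 18: C(18,4) = 3060.
Selections with exactly 3 blue: choose 3 of the 6 blue and 1 of the 12 red, C(6,3)·C(12,1) = 20·12 = 240.
Probability = 240/3060 = 4/51.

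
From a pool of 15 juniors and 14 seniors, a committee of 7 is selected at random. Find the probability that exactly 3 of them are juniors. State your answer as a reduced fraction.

There are C(29,7) = 1560780 ways to choose 7 from 29.
Selections with exactly 3 juniors: choose 3 of the 15 juniors and 4 of the 14 seniors, C(15,3)·C(14,4) = 455·1001 = 455455.
Probability = 455455/1560780 = 7007/24012.

7007/24012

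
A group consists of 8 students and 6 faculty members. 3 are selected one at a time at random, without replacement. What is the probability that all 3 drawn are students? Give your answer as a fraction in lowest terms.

2/13

Multiply the conditional probabilities at each draw: 8/14 · 7/13 · 6/12 = 336/2184 = 2/13.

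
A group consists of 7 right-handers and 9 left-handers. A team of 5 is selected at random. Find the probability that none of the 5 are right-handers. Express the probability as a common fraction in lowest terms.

There are C(16,5) = 4368 possible selections.
Selections with no right-handers (all left-handers): C(9,5) = 126.
Probability = 126/4368 = 3/104.

3/104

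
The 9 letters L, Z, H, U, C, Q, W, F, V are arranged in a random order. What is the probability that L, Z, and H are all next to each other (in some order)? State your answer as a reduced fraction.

There are 9! = 362880 arrangements.
Treat the three as one block: 7! placements × 3! orders within the block = 5040·6 = 30240.
Probability = 30240/362880 = 1/12.

1/12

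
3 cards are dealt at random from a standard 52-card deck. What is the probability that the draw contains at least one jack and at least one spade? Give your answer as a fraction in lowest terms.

There are C(52,3) = 22100 possible draws.
By inclusion-exclusion on the complements, draws missing all jacks or all spades: C(48,3) + C(39,3) − C(36,3) = 17296 + 9139 − 7140 = 19295.
So draws with at least one of each: 22100 − 19295 = 2805, probability 2805/22100 = 33/260.

33/260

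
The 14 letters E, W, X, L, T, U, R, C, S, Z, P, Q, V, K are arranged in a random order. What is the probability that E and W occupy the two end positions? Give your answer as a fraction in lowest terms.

There are 14! = 87178291200 arrangements.
Place E and W at the ends in 2 ways, arrange the remaining 12 in 12! = 479001600 ways: 2·479001600 = 958003200.
Probability = 958003200/87178291200 = 1/91.

1/91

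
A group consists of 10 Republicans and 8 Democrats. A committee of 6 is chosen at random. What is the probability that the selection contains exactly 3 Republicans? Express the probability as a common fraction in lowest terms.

The sample space is all 6-subsets of the 18: C(18,6) = 18564.
Selections with exactly 3 Republicans: choose 3 of the 10 Republicans and 3 of the 8 Democrats, C(10,3)·C(8,3) = 120·56 = 6720.
Probability = 6720/18564 = 80/221.

80/221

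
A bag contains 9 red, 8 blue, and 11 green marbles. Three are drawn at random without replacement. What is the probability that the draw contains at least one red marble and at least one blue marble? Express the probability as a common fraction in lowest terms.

There are C(28,3) = 3276 possible draws.
By inclusion-exclusion on the complements, draws missing all red or all blue: C(19,3) + C(20,3) − C(11,3) = 969 + 1140 − 165 = 1944.
So draws with at least one of each: 3276 − 1944 = 1332, probability 1332/3276 = 37/91.

37/91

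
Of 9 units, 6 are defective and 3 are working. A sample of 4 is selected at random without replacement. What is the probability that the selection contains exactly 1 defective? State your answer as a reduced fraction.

There are C(9,4) = 126 ways to choose 4 from 9.
Selections with exactly 1 defective: choose 1 of the 6 defective and 3 of the 3 working, C(6,1)·C(3,3) = 6·1 = 6.
Probability = 6/126 = 1/21.

1/21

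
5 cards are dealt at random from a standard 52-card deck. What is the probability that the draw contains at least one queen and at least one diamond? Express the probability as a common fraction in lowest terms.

229297/866320

There are C(52,5) = 2598960 possible draws.
By inclusion-exclusion on the complements, draws missing all queens or all diamonds: C(48,5) + C(39,5) − C(36,5) = 1712304 + 575757 − 376992 = 1911069.
So draws with at least one of each: 2598960 − 1911069 = 687891, probability 687891/2598960 = 229297/866320.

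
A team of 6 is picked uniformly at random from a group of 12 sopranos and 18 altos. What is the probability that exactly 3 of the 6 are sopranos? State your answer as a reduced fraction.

11968/39585

The sample space is all 6-subsets of the 30: C(30,6) = 593775.
Selections with exactly 3 sopranos: choose 3 of the 12 sopranos and 3 of the 18 altos, C(12,3)·C(18,3) = 220·816 = 179520.
Probability = 179520/593775 = 11968/39585.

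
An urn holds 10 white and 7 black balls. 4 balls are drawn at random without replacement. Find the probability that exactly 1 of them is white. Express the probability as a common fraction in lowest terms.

5/34

The sample space is all 4-subsets of the 17: C(17,4) = 2380.
Selections with exactly 1 white: choose 1 of the 10 white and 3 of the 7 black, C(10,1)·C(7,3) = 10·35 = 350.
Probability = 350/2380 = 5/34.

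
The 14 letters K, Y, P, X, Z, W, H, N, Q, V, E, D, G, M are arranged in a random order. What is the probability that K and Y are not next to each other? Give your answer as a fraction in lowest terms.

6/7

There are 14! = 87178291200 arrangements.
Arrangements with K and Y adjacent: 2·13! = 12454041600.
So not adjacent: 87178291200 − 12454041600 = 74724249600, probability 74724249600/87178291200 = 6/7.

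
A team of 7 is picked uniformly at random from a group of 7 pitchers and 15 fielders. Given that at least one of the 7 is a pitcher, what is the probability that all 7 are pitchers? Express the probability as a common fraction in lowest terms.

1/164109

Work in counts. Selections with at least one pitcher: C(22,7) − C(15,7) = 170544 − 6435 = 164109.
Of those, selections where all 7 are pitchers: C(7,7) = 1.
Conditional probability = 1/164109.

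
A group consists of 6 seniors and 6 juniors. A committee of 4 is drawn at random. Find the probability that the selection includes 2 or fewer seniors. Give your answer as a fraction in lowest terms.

Total selections: C(12,4) = 495.
Favorable selections (2 or fewer seniors): C(6,0)·C(6,4) + C(6,1)·C(6,3) + C(6,2)·C(6,2) = 15 + 120 + 225 = 360.
Probability = 360/495 = 8/11.

8/11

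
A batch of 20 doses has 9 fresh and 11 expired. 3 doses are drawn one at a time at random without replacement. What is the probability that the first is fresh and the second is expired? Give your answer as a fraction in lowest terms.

Multiply the conditional probabilities at each draw: 9/20 · 11/19 = 99/380.

99/380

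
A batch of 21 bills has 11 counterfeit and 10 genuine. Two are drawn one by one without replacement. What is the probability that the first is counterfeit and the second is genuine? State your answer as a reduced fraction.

11/42

Multiply the conditional probabilities at each draw: 11/21 · 10/20 = 110/420 = 11/42.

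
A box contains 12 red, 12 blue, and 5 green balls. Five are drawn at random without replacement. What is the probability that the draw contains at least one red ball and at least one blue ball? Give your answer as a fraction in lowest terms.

There are C(29,5) = 118755 possible draws.
By inclusion-exclusion on the complements, draws missing all red or all blue: C(17,5) + C(17,5) − C(5,5) = 6188 + 6188 − 1 = 12375.
So draws with at least one of each: 118755 − 12375 = 106380, probability 106380/118755 = 2364/2639.

2364/2639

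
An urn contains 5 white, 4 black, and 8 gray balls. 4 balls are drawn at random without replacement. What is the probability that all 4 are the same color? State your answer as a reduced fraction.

19/595

There are C(17,4) = 2380 ways to draw 4 balls.
All same color: C(5,4) + C(4,4) + C(8,4) = 5 + 1 + 70 = 76.
Probability = 76/2380 = 19/595.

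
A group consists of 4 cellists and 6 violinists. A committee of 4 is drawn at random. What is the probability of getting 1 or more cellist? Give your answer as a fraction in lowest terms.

Total selections: C(10,4) = 210.
The complement is all 4 are violinists: C(6,4) = 15.
Probability = 1 − 15/210 = 195/210 = 13/14.

13/14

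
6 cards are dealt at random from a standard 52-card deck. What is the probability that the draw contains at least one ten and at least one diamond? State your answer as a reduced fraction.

There are C(52,6) = 20358520 possible draws.
By inclusion-exclusion on the complements, draws missing all tens or all diamonds: C(48,6) + C(39,6) − C(36,6) = 12271512 + 3262623 − 1947792 = 13586343.
So draws with at least one of each: 20358520 − 13586343 = 6772177, probability 6772177/20358520.

6772177/20358520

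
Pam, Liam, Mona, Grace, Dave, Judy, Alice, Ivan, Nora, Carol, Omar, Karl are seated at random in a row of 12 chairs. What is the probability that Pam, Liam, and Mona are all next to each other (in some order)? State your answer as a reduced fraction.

There are 12! = 479001600 arrangements.
Treat the three as one block: 10! placements × 3! orders within the block = 3628800·6 = 21772800.
Probability = 21772800/479001600 = 1/22.

1/22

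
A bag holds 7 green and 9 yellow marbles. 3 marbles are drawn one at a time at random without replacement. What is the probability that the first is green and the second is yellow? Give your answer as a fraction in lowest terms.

21/80

Multiply the conditional probabilities at each draw: 7/16 · 9/15 = 63/240 = 21/80.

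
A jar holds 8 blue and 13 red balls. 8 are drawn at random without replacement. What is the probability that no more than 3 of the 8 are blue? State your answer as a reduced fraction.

There are C(21,8) = 203490 ways to choose the 8.
Favorable selections (no more than 3 blue): C(8,0)·C(13,8) + C(8,1)·C(13,7) + C(8,2)·C(13,6) + C(8,3)·C(13,5) = 1287 + 13728 + 48048 + 72072 = 135135.
Probability = 135135/203490 = 429/646.

429/646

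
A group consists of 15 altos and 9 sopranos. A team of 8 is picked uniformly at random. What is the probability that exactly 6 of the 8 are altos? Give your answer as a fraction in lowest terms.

Total number of selections: C(24,8) = 735471.
Selections with exactly 6 altos: choose 6 of the 15 altos and 2 of the 9 sopranos, C(15,6)·C(9,2) = 5005·36 = 180180.
Probability = 180180/735471 = 1820/7429.

1820/7429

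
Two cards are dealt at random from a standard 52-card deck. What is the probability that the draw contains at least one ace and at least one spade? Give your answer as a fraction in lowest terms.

29/442

There are C(52,2) = 1326 possible draws.
By inclusion-exclusion on the complements, draws missing all aces or all spades: C(48,2) + C(39,2) − C(36,2) = 1128 + 741 − 630 = 1239.
So draws with at least one of each: 1326 − 1239 = 87, probability 87/1326 = 29/442.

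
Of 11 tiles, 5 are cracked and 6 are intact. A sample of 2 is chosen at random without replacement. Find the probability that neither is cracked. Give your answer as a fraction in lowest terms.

There are C(11,2) = 55 possible selections.
Selections with no cracked (all intact): C(6,2) = 15.
Probability = 15/55 = 3/11.

3/11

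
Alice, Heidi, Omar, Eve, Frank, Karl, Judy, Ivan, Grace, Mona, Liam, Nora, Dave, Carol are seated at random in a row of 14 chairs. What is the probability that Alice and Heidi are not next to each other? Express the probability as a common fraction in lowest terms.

6/7

There are 14! = 87178291200 arrangements.
Arrangements with Alice and Heidi adjacent: 2·13! = 12454041600.
So not adjacent: 87178291200 − 12454041600 = 74724249600, probability 74724249600/87178291200 = 6/7.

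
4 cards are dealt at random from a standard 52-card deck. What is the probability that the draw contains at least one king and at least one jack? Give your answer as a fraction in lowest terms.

1332/20825

There are C(52,4) = 270725 possible draws.
By inclusion-exclusion on the complements, draws missing all kings or all jacks: C(48,4) + C(48,4) − C(44,4) = 194580 + 194580 − 135751 = 253409.
So draws with at least one of each: 270725 − 253409 = 17316, probability 17316/270725 = 1332/20825.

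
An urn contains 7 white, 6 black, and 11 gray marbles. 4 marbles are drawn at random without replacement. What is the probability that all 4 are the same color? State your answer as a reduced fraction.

190/5313

There are C(24,4) = 10626 ways to draw 4 marbles.
All same color: C(7,4) + C(6,4) + C(11,4) = 35 + 15 + 330 = 380.
Probability = 380/10626 = 190/5313.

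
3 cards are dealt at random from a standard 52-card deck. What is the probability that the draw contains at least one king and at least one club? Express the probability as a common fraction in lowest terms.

33/260

There are C(52,3) = 22100 possible draws.
By inclusion-exclusion on the complements, draws missing all kings or all clubs: C(48,3) + C(39,3) − C(36,3) = 17296 + 9139 − 7140 = 19295.
So draws with at least one of each: 22100 − 19295 = 2805, probability 2805/22100 = 33/260.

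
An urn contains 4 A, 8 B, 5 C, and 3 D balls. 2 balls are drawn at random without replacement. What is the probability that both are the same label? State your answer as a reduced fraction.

There are C(20,2) = 190 ways to draw 2 balls.
All same label: C(4,2) + C(8,2) + C(5,2) + C(3,2) = 6 + 28 + 10 + 3 = 47.
Probability = 47/190.

47/190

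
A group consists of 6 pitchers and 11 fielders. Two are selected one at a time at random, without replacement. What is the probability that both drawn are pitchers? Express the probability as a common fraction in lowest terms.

15/136

Multiply the conditional probabilities at each draw: 6/17 · 5/16 = 30/272 = 15/136.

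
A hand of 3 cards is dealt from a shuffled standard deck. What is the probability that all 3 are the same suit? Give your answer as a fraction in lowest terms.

There are C(52,3) = 22100 possible 3-card hands.
Hands of one suit: 4 suits × C(13,3) = 4·286 = 1144.
Probability = 1144/22100 = 22/425.

22/425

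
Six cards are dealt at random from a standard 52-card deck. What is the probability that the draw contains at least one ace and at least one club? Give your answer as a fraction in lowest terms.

There are C(52,6) = 20358520 possible draws.
By inclusion-exclusion on the complements, draws missing all aces or all clubs: C(48,6) + C(39,6) − C(36,6) = 12271512 + 3262623 − 1947792 = 13586343.
So draws with at least one of each: 20358520 − 13586343 = 6772177, probability 6772177/20358520.

6772177/20358520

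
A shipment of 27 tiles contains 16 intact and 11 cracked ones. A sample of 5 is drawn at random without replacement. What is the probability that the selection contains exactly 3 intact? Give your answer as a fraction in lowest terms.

3080/8073

Total number of selections: C(27,5) = 80730.
Selections with exactly 3 intact: choose 3 of the 16 intact and 2 of the 11 cracked, C(16,3)·C(11,2) = 560·55 = 30800.
Probability = 30800/80730 = 3080/8073.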